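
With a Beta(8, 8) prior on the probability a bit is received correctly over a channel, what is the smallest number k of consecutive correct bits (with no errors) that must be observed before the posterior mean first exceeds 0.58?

After k correct bits and 0 errors the posterior is Beta(8+k, 8), with mean (8+k)/(8+8+k).
Set (8+k)/(16+k) > 0.58 and solve: k > (0.58·16 − 8)/(1 − 0.58) = 3.048.
The smallest integer exceeding 3.048 is 4, and checking k=4: (12)/(20) = 0.6000 > 0.58.

k = 4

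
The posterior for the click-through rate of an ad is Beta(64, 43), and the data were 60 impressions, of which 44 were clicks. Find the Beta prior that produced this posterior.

Beta(20, 27)

Under Beta–binomial conjugacy the posterior parameters are (α+s, β+f).
Subtract the data counts: 64−44=20, 43−16=27.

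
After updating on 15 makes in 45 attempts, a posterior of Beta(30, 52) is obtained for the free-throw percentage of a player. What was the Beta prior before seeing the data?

Beta(15, 22)

A Beta(α, β) prior with s successes and f failures in binomial data gives a Beta(α+s, β+f) posterior.
So α = 30 − 15 = 15 and β = 52 − 30 = 22.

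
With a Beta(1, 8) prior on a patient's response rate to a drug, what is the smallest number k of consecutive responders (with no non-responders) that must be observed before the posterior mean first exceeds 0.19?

After k responders and 0 non-responders the posterior is Beta(1+k, 8), with mean (1+k)/(1+8+k).
Set (1+k)/(9+k) > 0.19 and solve: k > (0.19·9 − 1)/(1 − 0.19) = 0.877.
The smallest integer exceeding 0.877 is 1.

k = 1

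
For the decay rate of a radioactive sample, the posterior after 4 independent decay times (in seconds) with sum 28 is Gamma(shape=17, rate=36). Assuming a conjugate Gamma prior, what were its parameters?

Gamma(shape=13, rate=8)

For an exponential likelihood with a Gamma(α, β) prior on the rate, n observations with total T give posterior Gamma(α+n, β+T).
So α = 17 − 4 = 13 and β = 36 − 28 = 8.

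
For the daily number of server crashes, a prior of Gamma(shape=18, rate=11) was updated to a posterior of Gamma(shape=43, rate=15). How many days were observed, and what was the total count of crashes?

Gamma–Poisson conjugacy: posterior shape = α + Σxᵢ, posterior rate = β + n.
Matching: Σxᵢ = 43 − 18 = 25 and n = 15 − 11 = 4.

n = 4 days with total 25 crashes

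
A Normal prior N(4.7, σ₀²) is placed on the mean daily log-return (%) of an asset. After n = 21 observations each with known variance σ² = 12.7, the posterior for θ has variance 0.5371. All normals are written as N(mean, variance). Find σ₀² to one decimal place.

Posterior precision equals prior precision plus data precision: 1/σ_n² = 1/σ₀² + n/σ².
So 1/σ₀² = 1/0.5371 − 21/12.7 = 1.861851 − 1.653543 = 0.208308.
Hence σ₀² = 1/0.208308 ≈ 4.8.

σ₀² = 4.8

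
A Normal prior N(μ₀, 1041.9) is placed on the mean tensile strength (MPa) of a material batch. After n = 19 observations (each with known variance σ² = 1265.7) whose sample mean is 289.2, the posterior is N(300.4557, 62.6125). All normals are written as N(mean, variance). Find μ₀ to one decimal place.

The posterior mean is a precision-weighted average: μ_n = (τ₀μ₀ + τ_data·x̄)/(τ₀+τ_data), with τ₀=1/σ₀² and τ_data=n/σ².
Here τ₀ = 1/1041.9 = 0.000960 and τ_data = 19/1265.7 = 0.015011, so τ_n = 0.015971.
Rearranging for μ₀: μ₀ = (μ_n·τ_n − τ_data·x̄)/τ₀ = (300.4557·0.015971 − 0.015011·289.2) / 0.000960 = 0.457397/0.000960 ≈ 476.5.

μ₀ = 476.5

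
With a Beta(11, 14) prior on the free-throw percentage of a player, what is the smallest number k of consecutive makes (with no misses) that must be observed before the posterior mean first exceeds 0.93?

After k makes and 0 misses the posterior is Beta(11+k, 14), with mean (11+k)/(11+14+k).
Set (11+k)/(25+k) > 0.93 and solve: k > (0.93·25 − 11)/(1 − 0.93) = 175.000.
The smallest integer exceeding 175.000 is 176.

k = 176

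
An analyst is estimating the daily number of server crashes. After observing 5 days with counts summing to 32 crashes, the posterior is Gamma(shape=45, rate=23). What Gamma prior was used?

Gamma(shape=13, rate=18)

Gamma–Poisson conjugacy: posterior shape = α + Σxᵢ, posterior rate = β + n.
So α = 45 − 32 = 13 and β = 23 − 5 = 18.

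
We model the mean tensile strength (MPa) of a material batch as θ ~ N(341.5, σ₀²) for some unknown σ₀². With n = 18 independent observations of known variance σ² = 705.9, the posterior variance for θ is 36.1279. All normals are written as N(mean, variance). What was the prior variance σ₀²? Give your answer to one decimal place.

For the Normal–Normal model with known σ², precisions add: τ_n = τ₀ + n/σ².
So 1/σ₀² = 1/36.1279 − 18/705.9 = 0.027679 − 0.025499 = 0.002180.
Hence σ₀² = 1/0.002180 ≈ 458.7.

σ₀² = 458.7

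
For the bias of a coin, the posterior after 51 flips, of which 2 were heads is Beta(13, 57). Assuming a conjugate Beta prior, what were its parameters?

A Beta(α, β) prior with s successes and f failures in binomial data gives a Beta(α+s, β+f) posterior.
So α = 13 − 2 = 11 and β = 57 − 49 = 8.

Beta(11, 8)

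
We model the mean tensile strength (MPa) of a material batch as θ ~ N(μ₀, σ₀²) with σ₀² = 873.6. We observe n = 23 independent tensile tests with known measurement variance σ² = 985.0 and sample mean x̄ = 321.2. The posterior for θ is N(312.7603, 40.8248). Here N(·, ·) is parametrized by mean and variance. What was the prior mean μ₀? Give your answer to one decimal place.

μ₀ = 140.6

The posterior mean is a precision-weighted average: μ_n = (τ₀μ₀ + τ_data·x̄)/(τ₀+τ_data), with τ₀=1/σ₀² and τ_data=n/σ².
Here τ₀ = 1/873.6 = 0.001145 and τ_data = 23/985.0 = 0.023350, so τ_n = 0.024495.
Rearranging for μ₀: μ₀ = (μ_n·τ_n − τ_data·x̄)/τ₀ = (312.7603·0.024495 − 0.023350·321.2) / 0.001145 = 0.161044/0.001145 ≈ 140.6.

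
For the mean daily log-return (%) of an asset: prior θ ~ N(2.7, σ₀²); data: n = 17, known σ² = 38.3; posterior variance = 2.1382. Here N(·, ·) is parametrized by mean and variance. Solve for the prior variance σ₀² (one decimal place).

σ₀² = 42.0

Posterior precision equals prior precision plus data precision: 1/σ_n² = 1/σ₀² + n/σ².
So 1/σ₀² = 1/2.1382 − 17/38.3 = 0.467683 − 0.443864 = 0.023819.
Hence σ₀² = 1/0.023819 ≈ 42.0.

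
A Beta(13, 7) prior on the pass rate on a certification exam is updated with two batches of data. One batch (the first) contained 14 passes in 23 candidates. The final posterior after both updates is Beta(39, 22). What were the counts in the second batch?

Because Beta–binomial updating is additive in the counts, the combined data contributed (α_post−α_prior, β_post−β_prior) successes and failures.
Total across both batches: 39−13=26 passes, 22−7=15 failures.
Subtract the first batch: 26−14=12 passes and 15−9=6 failures.

12 passes and 6 failures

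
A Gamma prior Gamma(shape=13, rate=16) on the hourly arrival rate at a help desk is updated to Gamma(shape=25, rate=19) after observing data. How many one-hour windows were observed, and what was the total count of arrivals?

A Gamma(α, β) prior (rate parametrization) on a Poisson rate with n observations summing to S gives posterior Gamma(α+S, β+n).
Matching: Σxᵢ = 25 − 13 = 12 and n = 19 − 16 = 3.

n = 3 one-hour windows with total 12 arrivals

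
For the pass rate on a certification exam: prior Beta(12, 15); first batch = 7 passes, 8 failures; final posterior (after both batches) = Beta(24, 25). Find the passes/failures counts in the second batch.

5 passes and 2 failures

Because Beta–binomial updating is additive in the counts, the combined data contributed (α_post−α_prior, β_post−β_prior) successes and failures.
Total across both batches: 24−12=12 passes, 25−15=10 failures.
Subtract the first batch: 12−7=5 passes and 10−8=2 failures.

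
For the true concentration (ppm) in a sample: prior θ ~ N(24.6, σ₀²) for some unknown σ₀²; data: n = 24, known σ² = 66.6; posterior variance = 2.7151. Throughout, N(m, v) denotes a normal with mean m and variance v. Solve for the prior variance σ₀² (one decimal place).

Posterior precision equals prior precision plus data precision: 1/σ_n² = 1/σ₀² + n/σ².
So 1/σ₀² = 1/2.7151 − 24/66.6 = 0.368311 − 0.360360 = 0.007951.
Hence σ₀² = 1/0.007951 ≈ 125.8.

σ₀² = 125.8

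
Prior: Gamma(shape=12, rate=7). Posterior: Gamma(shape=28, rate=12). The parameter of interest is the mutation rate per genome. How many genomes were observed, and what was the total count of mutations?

n = 5 genomes with total 16 mutations

Gamma–Poisson conjugacy: posterior shape = α + Σxᵢ, posterior rate = β + n.
Matching: Σxᵢ = 28 − 12 = 16 and n = 12 − 7 = 5.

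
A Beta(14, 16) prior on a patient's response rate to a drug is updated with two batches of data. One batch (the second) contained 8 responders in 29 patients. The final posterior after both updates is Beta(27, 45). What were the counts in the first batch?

Sequential conjugate updates are equivalent to a single update on the pooled data, so total successes = posterior α − prior α and total failures = posterior β − prior β.
Total across both batches: 27−14=13 responders, 45−16=29 non-responders.
Subtract the second batch: 13−8=5 responders and 29−21=8 non-responders.

5 responders and 8 non-responders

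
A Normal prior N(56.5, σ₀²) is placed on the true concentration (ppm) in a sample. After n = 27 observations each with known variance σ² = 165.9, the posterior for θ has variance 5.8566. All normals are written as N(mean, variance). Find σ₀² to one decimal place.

Posterior precision equals prior precision plus data precision: 1/σ_n² = 1/σ₀² + n/σ².
So 1/σ₀² = 1/5.8566 − 27/165.9 = 0.170748 − 0.162749 = 0.007999.
Hence σ₀² = 1/0.007999 ≈ 125.0.

σ₀² = 125.0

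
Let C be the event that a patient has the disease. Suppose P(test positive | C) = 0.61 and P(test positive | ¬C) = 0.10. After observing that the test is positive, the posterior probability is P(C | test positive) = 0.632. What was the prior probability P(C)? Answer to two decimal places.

P(C) = 0.22

Bayes' rule in odds form gives O(C|E) = O(C)·[P(E|C)/P(E|¬C)], hence O(C) = O(C|E)/LR.
Posterior odds = 0.632/(1−0.632) = 1.7174. LR = 0.61/0.10 = 6.1000.
Prior odds = 1.7174/6.1000 = 0.2815, so P(C) = 0.2815/(1+0.2815) ≈ 0.22.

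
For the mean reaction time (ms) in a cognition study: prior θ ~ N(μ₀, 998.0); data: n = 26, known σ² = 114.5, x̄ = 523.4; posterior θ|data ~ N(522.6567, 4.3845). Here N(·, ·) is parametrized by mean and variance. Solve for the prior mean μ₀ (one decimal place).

μ₀ = 354.2

The posterior mean is a precision-weighted average: μ_n = (τ₀μ₀ + τ_data·x̄)/(τ₀+τ_data), with τ₀=1/σ₀² and τ_data=n/σ².
Here τ₀ = 1/998.0 = 0.001002 and τ_data = 26/114.5 = 0.227074, so τ_n = 0.228076.
Rearranging for μ₀: μ₀ = (μ_n·τ_n − τ_data·x̄)/τ₀ = (522.6567·0.228076 − 0.227074·523.4) / 0.001002 = 0.354918/0.001002 ≈ 354.2.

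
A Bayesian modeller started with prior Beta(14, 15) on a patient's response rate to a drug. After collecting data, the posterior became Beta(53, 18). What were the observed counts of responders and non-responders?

39 responders and 3 non-responders

Beta is conjugate to the binomial likelihood: posterior = Beta(α+s, β+f).
So s = 53 − 14 = 39 and f = 18 − 15 = 3.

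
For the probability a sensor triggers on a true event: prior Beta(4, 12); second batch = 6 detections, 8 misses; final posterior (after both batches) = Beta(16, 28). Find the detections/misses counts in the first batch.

Sequential conjugate updates are equivalent to a single update on the pooled data, so total successes = posterior α − prior α and total failures = posterior β − prior β.
Total across both batches: 16−4=12 detections, 28−12=16 misses.
Subtract the second batch: 12−6=6 detections and 16−8=8 misses.

6 detections and 8 misses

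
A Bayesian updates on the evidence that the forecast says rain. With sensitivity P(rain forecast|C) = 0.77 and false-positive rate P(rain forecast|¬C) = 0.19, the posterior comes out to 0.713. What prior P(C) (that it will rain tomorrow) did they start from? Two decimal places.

Bayes' rule in odds form gives O(C|E) = O(C)·[P(E|C)/P(E|¬C)], hence O(C) = O(C|E)/LR.
Posterior odds = 0.713/(1−0.713) = 2.4843. LR = 0.77/0.19 = 4.0526.
Prior odds = 2.4843/4.0526 = 0.6130, so P(C) = 0.6130/(1+0.6130) ≈ 0.38.

P(C) = 0.38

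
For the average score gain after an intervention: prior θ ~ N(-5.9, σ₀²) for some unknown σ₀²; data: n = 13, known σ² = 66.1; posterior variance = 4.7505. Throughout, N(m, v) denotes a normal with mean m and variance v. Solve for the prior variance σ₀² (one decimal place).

σ₀² = 72.3

For the Normal–Normal model with known σ², precisions add: τ_n = τ₀ + n/σ².
So 1/σ₀² = 1/4.7505 − 13/66.1 = 0.210504 − 0.196672 = 0.013832.
Hence σ₀² = 1/0.013832 ≈ 72.3.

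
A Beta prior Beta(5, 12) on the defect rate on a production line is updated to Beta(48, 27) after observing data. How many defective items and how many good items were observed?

A Beta(α, β) prior with s successes and f failures in binomial data gives a Beta(α+s, β+f) posterior.
Match parameters: s=48−5=43, f=27−12=15.

43 defective items and 15 good items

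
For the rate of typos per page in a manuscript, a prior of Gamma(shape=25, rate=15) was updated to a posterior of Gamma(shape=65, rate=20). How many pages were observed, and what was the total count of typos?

Gamma–Poisson conjugacy: posterior shape = α + Σxᵢ, posterior rate = β + n.
Matching: Σxᵢ = 65 − 25 = 40 and n = 20 − 15 = 5.

n = 5 pages with total 40 typos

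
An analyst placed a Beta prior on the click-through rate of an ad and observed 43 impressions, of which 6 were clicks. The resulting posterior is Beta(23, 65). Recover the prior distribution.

Under Beta–binomial conjugacy the posterior parameters are (α+s, β+f).
So α = 23 − 6 = 17 and β = 65 − 37 = 28.

Beta(17, 28)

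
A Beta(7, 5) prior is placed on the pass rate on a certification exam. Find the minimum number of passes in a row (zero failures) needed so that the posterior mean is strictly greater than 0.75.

k = 9

After k passes and 0 failures the posterior is Beta(7+k, 5), with mean (7+k)/(7+5+k).
Set (7+k)/(12+k) > 0.75 and solve: k > (0.75·12 − 7)/(1 − 0.75) = 8.000.
The smallest integer exceeding 8.000 is 9.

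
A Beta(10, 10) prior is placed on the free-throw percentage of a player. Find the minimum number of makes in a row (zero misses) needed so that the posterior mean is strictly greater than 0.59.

k = 5

After k makes and 0 misses the posterior is Beta(10+k, 10), with mean (10+k)/(10+10+k).
Set (10+k)/(20+k) > 0.59 and solve: k > (0.59·20 − 10)/(1 − 0.59) = 4.390.
The smallest integer exceeding 4.390 is 5, and checking k=5: (15)/(25) = 0.6000 > 0.59.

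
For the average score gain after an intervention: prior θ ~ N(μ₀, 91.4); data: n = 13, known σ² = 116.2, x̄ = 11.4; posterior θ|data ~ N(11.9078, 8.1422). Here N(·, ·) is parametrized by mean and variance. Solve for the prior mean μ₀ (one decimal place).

With known observation variance, the Normal–Normal posterior has precision τ_n = τ₀ + n/σ² and mean μ_n = (τ₀μ₀ + (n/σ²)x̄)/τ_n.
Here τ₀ = 1/91.4 = 0.010941 and τ_data = 13/116.2 = 0.111876, so τ_n = 0.122817.
Rearranging for μ₀: μ₀ = (μ_n·τ_n − τ_data·x̄)/τ₀ = (11.9078·0.122817 − 0.111876·11.4) / 0.010941 = 0.187094/0.010941 ≈ 17.1.

μ₀ = 17.1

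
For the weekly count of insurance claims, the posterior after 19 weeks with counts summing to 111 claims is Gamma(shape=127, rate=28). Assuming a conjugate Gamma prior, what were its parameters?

Gamma(shape=16, rate=9)

Gamma–Poisson conjugacy: posterior shape = α + Σxᵢ, posterior rate = β + n.
So α = 127 − 111 = 16 and β = 28 − 19 = 9.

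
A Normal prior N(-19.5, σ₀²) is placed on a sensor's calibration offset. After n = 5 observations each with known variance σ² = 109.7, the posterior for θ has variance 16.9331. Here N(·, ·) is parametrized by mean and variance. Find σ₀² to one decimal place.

σ₀² = 74.2

For the Normal–Normal model with known σ², precisions add: τ_n = τ₀ + n/σ².
So 1/σ₀² = 1/16.9331 − 5/109.7 = 0.059056 − 0.045579 = 0.013477.
Hence σ₀² = 1/0.013477 ≈ 74.2.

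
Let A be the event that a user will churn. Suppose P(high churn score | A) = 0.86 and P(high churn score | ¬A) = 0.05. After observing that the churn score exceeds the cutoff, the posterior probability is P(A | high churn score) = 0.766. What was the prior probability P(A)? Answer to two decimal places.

P(A) = 0.16

Bayes' rule in odds form gives O(A|E) = O(A)·[P(E|A)/P(E|¬A)], hence O(A) = O(A|E)/LR.
Posterior odds = 0.766/(1−0.766) = 3.2735. LR = 0.86/0.05 = 17.2000.
Prior odds = 3.2735/17.2000 = 0.1903, so P(A) = 0.1903/(1+0.1903) ≈ 0.16.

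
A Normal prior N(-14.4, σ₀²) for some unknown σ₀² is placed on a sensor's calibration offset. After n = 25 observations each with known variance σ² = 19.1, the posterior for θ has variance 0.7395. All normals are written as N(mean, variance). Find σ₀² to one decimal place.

σ₀² = 23.1

For the Normal–Normal model with known σ², precisions add: τ_n = τ₀ + n/σ².
So 1/σ₀² = 1/0.7395 − 25/19.1 = 1.352265 − 1.308901 = 0.043364.
Hence σ₀² = 1/0.043364 ≈ 23.1.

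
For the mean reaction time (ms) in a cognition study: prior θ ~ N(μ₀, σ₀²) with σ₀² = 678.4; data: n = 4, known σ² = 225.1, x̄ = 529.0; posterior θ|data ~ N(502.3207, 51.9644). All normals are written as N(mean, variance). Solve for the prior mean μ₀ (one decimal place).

The posterior mean is a precision-weighted average: μ_n = (τ₀μ₀ + τ_data·x̄)/(τ₀+τ_data), with τ₀=1/σ₀² and τ_data=n/σ².
Here τ₀ = 1/678.4 = 0.001474 and τ_data = 4/225.1 = 0.017770, so τ_n = 0.019244.
Rearranging for μ₀: μ₀ = (μ_n·τ_n − τ_data·x̄)/τ₀ = (502.3207·0.019244 − 0.017770·529.0) / 0.001474 = 0.266330/0.001474 ≈ 180.7.

μ₀ = 180.7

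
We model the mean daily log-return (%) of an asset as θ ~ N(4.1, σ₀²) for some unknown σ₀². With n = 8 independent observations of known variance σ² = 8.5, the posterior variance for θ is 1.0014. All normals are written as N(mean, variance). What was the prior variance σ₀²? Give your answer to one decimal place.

For the Normal–Normal model with known σ², precisions add: τ_n = τ₀ + n/σ².
So 1/σ₀² = 1/1.0014 − 8/8.5 = 0.998602 − 0.941176 = 0.057426.
Hence σ₀² = 1/0.057426 ≈ 17.4.

σ₀² = 17.4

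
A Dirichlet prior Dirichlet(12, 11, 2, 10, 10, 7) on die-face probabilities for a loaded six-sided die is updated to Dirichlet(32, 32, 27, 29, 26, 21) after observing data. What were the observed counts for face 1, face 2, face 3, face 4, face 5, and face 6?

For a Dirichlet(α) prior with multinomial counts c, the posterior is Dirichlet(α + c) componentwise.
Counts are posterior − prior componentwise: 32−12=20, 32−11=21, 27−2=25, 29−10=19, 26−10=16, 21−7=14.

counts (20, 21, 25, 19, 16, 14)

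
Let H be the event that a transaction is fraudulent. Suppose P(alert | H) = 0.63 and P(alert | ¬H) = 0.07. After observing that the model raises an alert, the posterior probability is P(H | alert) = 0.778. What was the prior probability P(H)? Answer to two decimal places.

Bayes' rule in odds form gives O(H|E) = O(H)·[P(E|H)/P(E|¬H)], hence O(H) = O(H|E)/LR.
Posterior odds = 0.778/(1−0.778) = 3.5045. LR = 0.63/0.07 = 9.0000.
Prior odds = 3.5045/9.0000 = 0.3894, so P(H) = 0.3894/(1+0.3894) ≈ 0.28.

P(H) = 0.28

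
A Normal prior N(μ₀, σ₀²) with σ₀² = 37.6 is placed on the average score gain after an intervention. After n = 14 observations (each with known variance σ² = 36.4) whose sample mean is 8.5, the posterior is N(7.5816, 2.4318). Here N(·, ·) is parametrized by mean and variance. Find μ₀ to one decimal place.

With known observation variance, the Normal–Normal posterior has precision τ_n = τ₀ + n/σ² and mean μ_n = (τ₀μ₀ + (n/σ²)x̄)/τ_n.
Here τ₀ = 1/37.6 = 0.026596 and τ_data = 14/36.4 = 0.384615, so τ_n = 0.411211.
Rearranging for μ₀: μ₀ = (μ_n·τ_n − τ_data·x̄)/τ₀ = (7.5816·0.411211 − 0.384615·8.5) / 0.026596 = -0.151590/0.026596 ≈ -5.7.

μ₀ = -5.7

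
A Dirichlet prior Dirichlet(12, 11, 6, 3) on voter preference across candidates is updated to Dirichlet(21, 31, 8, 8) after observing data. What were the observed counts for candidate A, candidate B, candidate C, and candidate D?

For a Dirichlet(α) prior with multinomial counts c, the posterior is Dirichlet(α + c) componentwise.
Counts are posterior − prior componentwise: 21−12=9, 31−11=20, 8−6=2, 8−3=5.

counts (9, 20, 2, 5)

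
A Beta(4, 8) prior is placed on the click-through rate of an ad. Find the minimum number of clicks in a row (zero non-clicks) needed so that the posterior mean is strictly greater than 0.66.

k = 12

After k clicks and 0 non-clicks the posterior is Beta(4+k, 8), with mean (4+k)/(4+8+k).
Set (4+k)/(12+k) > 0.66 and solve: k > (0.66·12 − 4)/(1 − 0.66) = 11.529.
The smallest integer exceeding 11.529 is 12.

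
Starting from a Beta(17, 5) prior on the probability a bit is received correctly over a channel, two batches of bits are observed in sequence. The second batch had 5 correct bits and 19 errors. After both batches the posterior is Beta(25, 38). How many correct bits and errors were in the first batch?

3 correct bits and 14 errors

Because Beta–binomial updating is additive in the counts, the combined data contributed (α_post−α_prior, β_post−β_prior) successes and failures.
Total across both batches: 25−17=8 correct bits, 38−5=33 errors.
Subtract the second batch: 8−5=3 correct bits and 33−19=14 errors.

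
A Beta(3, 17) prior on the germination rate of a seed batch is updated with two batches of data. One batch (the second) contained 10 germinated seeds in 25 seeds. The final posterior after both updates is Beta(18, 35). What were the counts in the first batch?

5 germinated seeds and 3 non-germinating seeds

Sequential conjugate updates are equivalent to a single update on the pooled data, so total successes = posterior α − prior α and total failures = posterior β − prior β.
Total across both batches: 18−3=15 germinated seeds, 35−17=18 non-germinating seeds.
Subtract the second batch: 15−10=5 germinated seeds and 18−15=3 non-germinating seeds.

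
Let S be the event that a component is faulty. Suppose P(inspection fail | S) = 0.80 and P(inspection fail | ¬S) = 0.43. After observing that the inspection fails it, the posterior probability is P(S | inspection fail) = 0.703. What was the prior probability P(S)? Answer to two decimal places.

Bayes' rule in odds form gives O(S|E) = O(S)·[P(E|S)/P(E|¬S)], hence O(S) = O(S|E)/LR.
Posterior odds = 0.703/(1−0.703) = 2.3670. LR = 0.80/0.43 = 1.8605.
Prior odds = 2.3670/1.8605 = 1.2722, so P(S) = 1.2722/(1+1.2722) ≈ 0.56.

P(S) = 0.56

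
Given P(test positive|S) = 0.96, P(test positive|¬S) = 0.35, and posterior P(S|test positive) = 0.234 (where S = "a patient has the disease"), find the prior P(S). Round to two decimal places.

Bayes' rule in odds form gives O(S|E) = O(S)·[P(E|S)/P(E|¬S)], hence O(S) = O(S|E)/LR.
Posterior odds = 0.234/(1−0.234) = 0.3055. LR = 0.96/0.35 = 2.7429.
Prior odds = 0.3055/2.7429 = 0.1114, so P(S) = 0.1114/(1+0.1114) ≈ 0.10.

P(S) = 0.10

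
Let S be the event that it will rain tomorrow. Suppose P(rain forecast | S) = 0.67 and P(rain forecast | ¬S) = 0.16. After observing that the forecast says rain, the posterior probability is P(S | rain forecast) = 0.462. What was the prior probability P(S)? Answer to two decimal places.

P(S) = 0.17

In odds form, posterior odds = prior odds × likelihood ratio, so prior odds = posterior odds ÷ LR.
Posterior odds = 0.462/(1−0.462) = 0.8587. LR = 0.67/0.16 = 4.1875.
Prior odds = 0.8587/4.1875 = 0.2051, so P(S) = 0.2051/(1+0.2051) ≈ 0.17.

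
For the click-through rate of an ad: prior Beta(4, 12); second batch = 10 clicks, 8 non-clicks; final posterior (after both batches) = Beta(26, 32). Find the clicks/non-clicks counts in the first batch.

Sequential conjugate updates are equivalent to a single update on the pooled data, so total successes = posterior α − prior α and total failures = posterior β − prior β.
Total across both batches: 26−4=22 clicks, 32−12=20 non-clicks.
Subtract the second batch: 22−10=12 clicks and 20−8=12 non-clicks.

12 clicks and 12 non-clicks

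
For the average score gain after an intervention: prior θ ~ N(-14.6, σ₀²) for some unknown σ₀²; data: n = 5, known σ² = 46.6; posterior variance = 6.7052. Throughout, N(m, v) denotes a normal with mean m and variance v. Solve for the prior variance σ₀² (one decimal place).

For the Normal–Normal model with known σ², precisions add: τ_n = τ₀ + n/σ².
So 1/σ₀² = 1/6.7052 − 5/46.6 = 0.149138 − 0.107296 = 0.041842.
Hence σ₀² = 1/0.041842 ≈ 23.9.

σ₀² = 23.9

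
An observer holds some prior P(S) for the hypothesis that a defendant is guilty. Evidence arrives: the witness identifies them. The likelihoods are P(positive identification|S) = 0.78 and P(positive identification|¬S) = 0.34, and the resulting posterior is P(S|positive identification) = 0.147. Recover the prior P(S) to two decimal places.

P(S) = 0.07

Bayes' rule in odds form gives O(S|E) = O(S)·[P(E|S)/P(E|¬S)], hence O(S) = O(S|E)/LR.
Posterior odds = 0.147/(1−0.147) = 0.1723. LR = 0.78/0.34 = 2.2941.
Prior odds = 0.1723/2.2941 = 0.0751, so P(S) = 0.0751/(1+0.0751) ≈ 0.07.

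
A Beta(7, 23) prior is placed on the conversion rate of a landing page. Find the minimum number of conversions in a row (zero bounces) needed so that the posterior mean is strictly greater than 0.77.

k = 71

After k conversions and 0 bounces the posterior is Beta(7+k, 23), with mean (7+k)/(7+23+k).
Set (7+k)/(30+k) > 0.77 and solve: k > (0.77·30 − 7)/(1 − 0.77) = 70.000.
The smallest integer exceeding 70.000 is 71, and checking k=71: (78)/(101) = 0.7723 > 0.77.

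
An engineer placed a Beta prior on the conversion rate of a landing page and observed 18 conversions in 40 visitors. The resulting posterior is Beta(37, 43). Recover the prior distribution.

Under Beta–binomial conjugacy the posterior parameters are (a+s, b+f).
So a = 37 − 18 = 19 and b = 43 − 22 = 21.

Beta(19, 21)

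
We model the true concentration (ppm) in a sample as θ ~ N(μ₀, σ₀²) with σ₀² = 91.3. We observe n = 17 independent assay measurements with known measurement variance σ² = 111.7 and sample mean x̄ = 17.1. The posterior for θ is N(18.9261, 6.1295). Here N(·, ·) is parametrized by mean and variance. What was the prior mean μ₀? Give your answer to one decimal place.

With known observation variance, the Normal–Normal posterior has precision τ_n = τ₀ + n/σ² and mean μ_n = (τ₀μ₀ + (n/σ²)x̄)/τ_n.
Here τ₀ = 1/91.3 = 0.010953 and τ_data = 17/111.7 = 0.152193, so τ_n = 0.163146.
Rearranging for μ₀: μ₀ = (μ_n·τ_n − τ_data·x̄)/τ₀ = (18.9261·0.163146 − 0.152193·17.1) / 0.010953 = 0.485217/0.010953 ≈ 44.3.

μ₀ = 44.3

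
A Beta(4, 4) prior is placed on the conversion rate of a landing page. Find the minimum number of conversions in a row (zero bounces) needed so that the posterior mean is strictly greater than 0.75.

k = 9

After k conversions and 0 bounces the posterior is Beta(4+k, 4), with mean (4+k)/(4+4+k).
Set (4+k)/(8+k) > 0.75 and solve: k > (0.75·8 − 4)/(1 − 0.75) = 8.000.
The smallest integer exceeding 8.000 is 9.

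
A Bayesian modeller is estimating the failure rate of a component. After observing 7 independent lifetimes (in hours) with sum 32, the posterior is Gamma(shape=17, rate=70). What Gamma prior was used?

Gamma(shape=10, rate=38)

Gamma–exponential conjugacy: posterior shape = α + n, posterior rate = β + Σtᵢ.
So α = 17 − 7 = 10 and β = 70 − 32 = 38.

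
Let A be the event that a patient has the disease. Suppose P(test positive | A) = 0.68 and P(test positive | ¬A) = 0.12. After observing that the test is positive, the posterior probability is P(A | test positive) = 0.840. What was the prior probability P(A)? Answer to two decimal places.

In odds form, posterior odds = prior odds × likelihood ratio, so prior odds = posterior odds ÷ LR.
Posterior odds = 0.840/(1−0.840) = 5.2500. LR = 0.68/0.12 = 5.6667.
Prior odds = 5.2500/5.6667 = 0.9265, so P(A) = 0.9265/(1+0.9265) ≈ 0.48.

P(A) = 0.48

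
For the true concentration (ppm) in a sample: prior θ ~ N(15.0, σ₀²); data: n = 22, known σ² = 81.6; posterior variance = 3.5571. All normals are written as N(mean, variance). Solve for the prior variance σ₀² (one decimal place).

For the Normal–Normal model with known σ², precisions add: τ_n = τ₀ + n/σ².
So 1/σ₀² = 1/3.5571 − 22/81.6 = 0.281128 − 0.269608 = 0.011520.
Hence σ₀² = 1/0.011520 ≈ 86.8.

σ₀² = 86.8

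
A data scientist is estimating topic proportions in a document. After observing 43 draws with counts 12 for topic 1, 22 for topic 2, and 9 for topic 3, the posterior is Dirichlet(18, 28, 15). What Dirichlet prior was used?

For a Dirichlet(α) prior with multinomial counts c, the posterior is Dirichlet(α + c) componentwise.
Subtract each count from the matching posterior parameter: 18−12=6, 28−22=6, 15−9=6.

Dirichlet(6, 6, 6)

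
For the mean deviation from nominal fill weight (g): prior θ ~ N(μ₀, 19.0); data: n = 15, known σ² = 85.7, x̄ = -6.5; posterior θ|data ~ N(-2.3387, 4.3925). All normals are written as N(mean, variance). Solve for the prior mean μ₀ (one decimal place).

μ₀ = 11.5

With known observation variance, the Normal–Normal posterior has precision τ_n = τ₀ + n/σ² and mean μ_n = (τ₀μ₀ + (n/σ²)x̄)/τ_n.
Here τ₀ = 1/19.0 = 0.052632 and τ_data = 15/85.7 = 0.175029, so τ_n = 0.227661.
Rearranging for μ₀: μ₀ = (μ_n·τ_n − τ_data·x̄)/τ₀ = (-2.3387·0.227661 − 0.175029·-6.5) / 0.052632 = 0.605258/0.052632 ≈ 11.5.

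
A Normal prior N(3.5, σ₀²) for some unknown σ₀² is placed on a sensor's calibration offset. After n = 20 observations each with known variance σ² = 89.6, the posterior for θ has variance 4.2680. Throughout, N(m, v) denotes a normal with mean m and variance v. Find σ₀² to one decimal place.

Posterior precision equals prior precision plus data precision: 1/σ_n² = 1/σ₀² + n/σ².
So 1/σ₀² = 1/4.2680 − 20/89.6 = 0.234302 − 0.223214 = 0.011088.
Hence σ₀² = 1/0.011088 ≈ 90.2.

σ₀² = 90.2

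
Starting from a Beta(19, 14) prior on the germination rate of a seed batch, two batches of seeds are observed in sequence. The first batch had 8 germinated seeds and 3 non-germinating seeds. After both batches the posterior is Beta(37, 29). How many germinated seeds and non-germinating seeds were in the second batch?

10 germinated seeds and 12 non-germinating seeds

Sequential conjugate updates are equivalent to a single update on the pooled data, so total successes = posterior α − prior α and total failures = posterior β − prior β.
Total across both batches: 37−19=18 germinated seeds, 29−14=15 non-germinating seeds.
Subtract the first batch: 18−8=10 germinated seeds and 15−3=12 non-germinating seeds.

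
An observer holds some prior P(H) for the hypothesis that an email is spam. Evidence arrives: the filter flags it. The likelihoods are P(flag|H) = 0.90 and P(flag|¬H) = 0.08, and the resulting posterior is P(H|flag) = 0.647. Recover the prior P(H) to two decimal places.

P(H) = 0.14

In odds form, posterior odds = prior odds × likelihood ratio, so prior odds = posterior odds ÷ LR.
Posterior odds = 0.647/(1−0.647) = 1.8329. LR = 0.90/0.08 = 11.2500.
Prior odds = 1.8329/11.2500 = 0.1629, so P(H) = 0.1629/(1+0.1629) ≈ 0.14.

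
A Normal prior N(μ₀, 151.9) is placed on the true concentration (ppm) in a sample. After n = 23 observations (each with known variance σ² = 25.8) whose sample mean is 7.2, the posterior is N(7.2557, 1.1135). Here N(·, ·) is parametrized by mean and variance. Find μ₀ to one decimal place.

μ₀ = 14.8

The posterior mean is a precision-weighted average: μ_n = (τ₀μ₀ + τ_data·x̄)/(τ₀+τ_data), with τ₀=1/σ₀² and τ_data=n/σ².
Here τ₀ = 1/151.9 = 0.006583 and τ_data = 23/25.8 = 0.891473, so τ_n = 0.898056.
Rearranging for μ₀: μ₀ = (μ_n·τ_n − τ_data·x̄)/τ₀ = (7.2557·0.898056 − 0.891473·7.2) / 0.006583 = 0.097419/0.006583 ≈ 14.8.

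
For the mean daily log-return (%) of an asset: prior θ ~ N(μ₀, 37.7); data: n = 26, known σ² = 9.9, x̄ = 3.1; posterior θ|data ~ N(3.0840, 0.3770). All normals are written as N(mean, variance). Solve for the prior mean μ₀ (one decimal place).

With known observation variance, the Normal–Normal posterior has precision τ_n = τ₀ + n/σ² and mean μ_n = (τ₀μ₀ + (n/σ²)x̄)/τ_n.
Here τ₀ = 1/37.7 = 0.026525 and τ_data = 26/9.9 = 2.626263, so τ_n = 2.652788.
Rearranging for μ₀: μ₀ = (μ_n·τ_n − τ_data·x̄)/τ₀ = (3.0840·2.652788 − 2.626263·3.1) / 0.026525 = 0.039783/0.026525 ≈ 1.5.

μ₀ = 1.5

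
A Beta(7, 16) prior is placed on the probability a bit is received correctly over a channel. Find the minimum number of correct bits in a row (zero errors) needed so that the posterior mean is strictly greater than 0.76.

k = 44

After k correct bits and 0 errors the posterior is Beta(7+k, 16), with mean (7+k)/(7+16+k).
Set (7+k)/(23+k) > 0.76 and solve: k > (0.76·23 − 7)/(1 − 0.76) = 43.667.
The smallest integer exceeding 43.667 is 44.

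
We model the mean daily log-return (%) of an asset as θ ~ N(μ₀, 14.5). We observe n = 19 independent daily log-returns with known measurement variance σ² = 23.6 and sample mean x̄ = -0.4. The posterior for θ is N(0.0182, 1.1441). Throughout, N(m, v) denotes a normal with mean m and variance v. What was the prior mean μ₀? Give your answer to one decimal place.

μ₀ = 4.9

With known observation variance, the Normal–Normal posterior has precision τ_n = τ₀ + n/σ² and mean μ_n = (τ₀μ₀ + (n/σ²)x̄)/τ_n.
Here τ₀ = 1/14.5 = 0.068966 and τ_data = 19/23.6 = 0.805085, so τ_n = 0.874051.
Rearranging for μ₀: μ₀ = (μ_n·τ_n − τ_data·x̄)/τ₀ = (0.0182·0.874051 − 0.805085·-0.4) / 0.068966 = 0.337942/0.068966 ≈ 4.9.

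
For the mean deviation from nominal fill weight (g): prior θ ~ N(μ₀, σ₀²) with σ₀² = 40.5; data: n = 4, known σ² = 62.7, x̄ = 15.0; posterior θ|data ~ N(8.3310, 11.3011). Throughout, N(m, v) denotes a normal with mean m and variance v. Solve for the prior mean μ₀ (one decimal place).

μ₀ = -8.9

The posterior mean is a precision-weighted average: μ_n = (τ₀μ₀ + τ_data·x̄)/(τ₀+τ_data), with τ₀=1/σ₀² and τ_data=n/σ².
Here τ₀ = 1/40.5 = 0.024691 and τ_data = 4/62.7 = 0.063796, so τ_n = 0.088487.
Rearranging for μ₀: μ₀ = (μ_n·τ_n − τ_data·x̄)/τ₀ = (8.3310·0.088487 − 0.063796·15.0) / 0.024691 = -0.219755/0.024691 ≈ -8.9.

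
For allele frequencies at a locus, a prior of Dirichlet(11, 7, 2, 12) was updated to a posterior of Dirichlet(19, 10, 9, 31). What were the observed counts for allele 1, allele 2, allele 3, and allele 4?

For a Dirichlet(α) prior with multinomial counts c, the posterior is Dirichlet(α + c) componentwise.
Counts are posterior − prior componentwise: 19−11=8, 10−7=3, 9−2=7, 31−12=19.

counts (8, 3, 7, 19)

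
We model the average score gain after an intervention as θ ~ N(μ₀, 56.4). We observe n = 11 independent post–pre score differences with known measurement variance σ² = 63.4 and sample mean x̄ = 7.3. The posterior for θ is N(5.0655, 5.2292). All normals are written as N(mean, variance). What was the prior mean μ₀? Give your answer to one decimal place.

μ₀ = -16.8

With known observation variance, the Normal–Normal posterior has precision τ_n = τ₀ + n/σ² and mean μ_n = (τ₀μ₀ + (n/σ²)x̄)/τ_n.
Here τ₀ = 1/56.4 = 0.017730 and τ_data = 11/63.4 = 0.173502, so τ_n = 0.191232.
Rearranging for μ₀: μ₀ = (μ_n·τ_n − τ_data·x̄)/τ₀ = (5.0655·0.191232 − 0.173502·7.3) / 0.017730 = -0.297879/0.017730 ≈ -16.8.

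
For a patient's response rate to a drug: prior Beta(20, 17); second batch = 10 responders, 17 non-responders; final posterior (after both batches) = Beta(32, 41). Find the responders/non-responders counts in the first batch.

Because Beta–binomial updating is additive in the counts, the combined data contributed (α_post−α_prior, β_post−β_prior) successes and failures.
Total across both batches: 32−20=12 responders, 41−17=24 non-responders.
Subtract the second batch: 12−10=2 responders and 24−17=7 non-responders.

2 responders and 7 non-responders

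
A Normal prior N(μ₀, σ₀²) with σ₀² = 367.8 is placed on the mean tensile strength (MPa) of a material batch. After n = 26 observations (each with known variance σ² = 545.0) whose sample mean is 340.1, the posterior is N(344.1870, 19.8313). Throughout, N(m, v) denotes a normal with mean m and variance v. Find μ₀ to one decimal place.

With known observation variance, the Normal–Normal posterior has precision τ_n = τ₀ + n/σ² and mean μ_n = (τ₀μ₀ + (n/σ²)x̄)/τ_n.
Here τ₀ = 1/367.8 = 0.002719 and τ_data = 26/545.0 = 0.047706, so τ_n = 0.050425.
Rearranging for μ₀: μ₀ = (μ_n·τ_n − τ_data·x̄)/τ₀ = (344.1870·0.050425 − 0.047706·340.1) / 0.002719 = 1.130819/0.002719 ≈ 415.9.

μ₀ = 415.9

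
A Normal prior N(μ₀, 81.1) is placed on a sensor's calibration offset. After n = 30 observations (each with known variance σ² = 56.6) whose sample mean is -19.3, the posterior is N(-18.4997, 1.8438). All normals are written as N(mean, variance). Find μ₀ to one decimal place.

The posterior mean is a precision-weighted average: μ_n = (τ₀μ₀ + τ_data·x̄)/(τ₀+τ_data), with τ₀=1/σ₀² and τ_data=n/σ².
Here τ₀ = 1/81.1 = 0.012330 and τ_data = 30/56.6 = 0.530035, so τ_n = 0.542365.
Rearranging for μ₀: μ₀ = (μ_n·τ_n − τ_data·x̄)/τ₀ = (-18.4997·0.542365 − 0.530035·-19.3) / 0.012330 = 0.196086/0.012330 ≈ 15.9.

μ₀ = 15.9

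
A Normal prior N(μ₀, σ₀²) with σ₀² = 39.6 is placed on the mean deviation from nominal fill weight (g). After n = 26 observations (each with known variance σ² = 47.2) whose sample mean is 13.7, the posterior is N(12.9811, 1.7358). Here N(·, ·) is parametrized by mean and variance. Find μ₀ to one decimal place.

With known observation variance, the Normal–Normal posterior has precision τ_n = τ₀ + n/σ² and mean μ_n = (τ₀μ₀ + (n/σ²)x̄)/τ_n.
Here τ₀ = 1/39.6 = 0.025253 and τ_data = 26/47.2 = 0.550847, so τ_n = 0.576100.
Rearranging for μ₀: μ₀ = (μ_n·τ_n − τ_data·x̄)/τ₀ = (12.9811·0.576100 − 0.550847·13.7) / 0.025253 = -0.068192/0.025253 ≈ -2.7.

μ₀ = -2.7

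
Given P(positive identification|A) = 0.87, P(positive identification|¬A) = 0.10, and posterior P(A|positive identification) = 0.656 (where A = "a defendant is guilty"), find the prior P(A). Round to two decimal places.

P(A) = 0.18

Bayes' rule in odds form gives O(A|E) = O(A)·[P(E|A)/P(E|¬A)], hence O(A) = O(A|E)/LR.
Posterior odds = 0.656/(1−0.656) = 1.9070. LR = 0.87/0.10 = 8.7000.
Prior odds = 1.9070/8.7000 = 0.2192, so P(A) = 0.2192/(1+0.2192) ≈ 0.18.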